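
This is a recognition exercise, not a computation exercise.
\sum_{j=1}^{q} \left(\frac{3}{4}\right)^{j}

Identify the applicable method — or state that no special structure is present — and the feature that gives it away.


Best approach: the geometric series formula — consecutive terms stand in a fixed index-free ratio — the geometric sum formula closes it.


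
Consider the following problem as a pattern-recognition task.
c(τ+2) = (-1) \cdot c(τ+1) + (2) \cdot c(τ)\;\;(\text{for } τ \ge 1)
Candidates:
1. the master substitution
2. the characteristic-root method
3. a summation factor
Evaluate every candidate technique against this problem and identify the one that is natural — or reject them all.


Best approach: the characteristic-root method — linear, homogeneous, constant coefficients: solutions of the form r^τ exist — find the roots of the characteristic polynomial.
- the master substitution — this is shift-type recursion, outside the divide-and-conquer template.
- the characteristic-root method: applies; the problem has the shape this method handles.
- a summation factor — the recurrence reaches back more than one step, outside the first-order family a summation factor normalizes.


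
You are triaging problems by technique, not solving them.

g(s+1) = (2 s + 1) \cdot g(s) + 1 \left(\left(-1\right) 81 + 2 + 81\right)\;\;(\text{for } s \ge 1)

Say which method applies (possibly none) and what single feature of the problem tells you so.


Verdict: a summation factor — one-term recursion with variable weight 2 s + 1 is solved by product normalization, not by root-finding.


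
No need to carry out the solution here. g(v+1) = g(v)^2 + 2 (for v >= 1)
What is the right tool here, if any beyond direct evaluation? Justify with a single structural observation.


Technique: no special technique — no ansatz, no master substitution, no summation factor survives the nonlinearity here.


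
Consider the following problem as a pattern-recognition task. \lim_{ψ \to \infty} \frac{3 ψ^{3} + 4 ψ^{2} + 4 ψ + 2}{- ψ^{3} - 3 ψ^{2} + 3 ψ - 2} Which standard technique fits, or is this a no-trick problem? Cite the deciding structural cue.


Technique: dominant-term comparison — as ψ grows, only the highest-degree terms matter — compare leading terms and read the limit off. Viewed as a single quotient this is an ∞/∞ form — an at-infinity application of l'Hôpital's rule would also resolve it; comparing leading growth reads the answer without differentiating.


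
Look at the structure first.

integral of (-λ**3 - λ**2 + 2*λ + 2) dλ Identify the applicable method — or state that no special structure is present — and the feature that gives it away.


Method: no special technique — nothing composite, nothing rational, nothing trigonometric — each constant-multiple power of λ integrates by the power rule alone.


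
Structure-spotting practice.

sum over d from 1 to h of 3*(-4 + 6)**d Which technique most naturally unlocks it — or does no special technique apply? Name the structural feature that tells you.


Verdict: the geometric series formula — consecutive terms stand in a fixed index-free ratio — the geometric sum formula closes it.


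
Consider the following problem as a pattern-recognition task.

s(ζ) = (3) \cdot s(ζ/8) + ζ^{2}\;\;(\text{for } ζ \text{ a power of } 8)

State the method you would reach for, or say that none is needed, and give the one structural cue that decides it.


Best approach: the master substitution — treat m = log base 8 of ζ as the new clock: one recursion step advances m by one while ζ scales by 8.


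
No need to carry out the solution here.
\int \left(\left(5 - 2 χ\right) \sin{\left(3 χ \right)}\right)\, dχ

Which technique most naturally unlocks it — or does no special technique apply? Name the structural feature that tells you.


Technique: integration by parts — 5 - 2 χ dies after finitely many derivatives while \sin{\left(3 χ \right)} cycles under integration — the tabular/parts setup.


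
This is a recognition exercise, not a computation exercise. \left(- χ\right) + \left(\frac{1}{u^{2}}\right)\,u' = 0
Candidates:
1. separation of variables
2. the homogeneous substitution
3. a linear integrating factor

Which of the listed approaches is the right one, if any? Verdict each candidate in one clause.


Verdict: separation of variables — the slope splits multiplicatively: χ carrying all χ-dependence times u^{2} carrying all u-dependence — separate and integrate.
- separation of variables — applicable, and directly so.
- the homogeneous substitution — the slope does not depend on the ratio of the variables alone.
- a linear integrating factor: a nonlinear term in the unknown puts this outside the integrating-factor template.


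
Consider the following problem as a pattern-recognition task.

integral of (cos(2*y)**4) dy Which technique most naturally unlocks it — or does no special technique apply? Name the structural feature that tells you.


Technique: a trigonometric identity — cos(2*y)**4 is an even power — the power-reduction identity rewrites it into first-degree cosines.


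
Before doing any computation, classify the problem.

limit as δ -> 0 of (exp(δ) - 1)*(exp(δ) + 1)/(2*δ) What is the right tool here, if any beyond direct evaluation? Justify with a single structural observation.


Diagnosis: l'Hôpital's rule (0/0) — both numerator and denominator vanish at 0: the genuine 0/0 indeterminate that l'Hôpital exists for. A local series expansion at the point resolves it as well; the rule is the packaged version of that step.


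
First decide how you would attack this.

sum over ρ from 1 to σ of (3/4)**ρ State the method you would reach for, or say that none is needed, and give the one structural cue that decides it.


Best approach: the geometric series formula — term-over-term division gives 3/4 every time — index-free ratio, geometric sum formula applies.


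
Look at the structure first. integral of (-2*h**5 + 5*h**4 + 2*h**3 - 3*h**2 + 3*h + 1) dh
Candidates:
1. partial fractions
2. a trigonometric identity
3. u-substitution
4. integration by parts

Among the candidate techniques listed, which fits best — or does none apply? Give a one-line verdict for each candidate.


Verdict: no special technique — the integrand is a sum of constant multiples of powers of h — integrate term by term.
- partial fractions — the expression is not a ratio of polynomials that decomposes further.
- a trigonometric identity — with no trigonometric functions present, identity rewriting has no target.
- u-substitution: any workable substitution here is cosmetic — the integrand is already in directly integrable form.
- integration by parts — parts would only shuffle a directly integrable integrand.


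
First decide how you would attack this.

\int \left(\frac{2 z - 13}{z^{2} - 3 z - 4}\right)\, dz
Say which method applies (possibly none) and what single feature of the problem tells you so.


Technique: partial fractions — each factor of z^{2} - 3 z - 4 owns one elementary piece of the integrand — separate them and integrate piecewise.


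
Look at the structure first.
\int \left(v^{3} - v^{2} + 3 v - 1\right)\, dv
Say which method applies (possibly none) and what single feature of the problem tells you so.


Verdict: no special technique — a term-by-term power-rule job in v; no substitution or rearrangement earns its keep here.


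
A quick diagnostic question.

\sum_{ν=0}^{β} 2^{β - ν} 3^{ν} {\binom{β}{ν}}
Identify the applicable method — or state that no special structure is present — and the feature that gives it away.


Method: the binomial theorem — {\binom{β}{ν}} weighting matched powers of 3 and 2 is the expanded form of (3 + 2)^β — fold it back up.


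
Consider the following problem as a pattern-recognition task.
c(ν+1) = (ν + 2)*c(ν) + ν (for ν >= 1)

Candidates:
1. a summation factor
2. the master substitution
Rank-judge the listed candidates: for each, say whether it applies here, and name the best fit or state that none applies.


Method: a summation factor — the coefficient ν + 2 drifts with the index, so no fixed root exists; normalizing by the cumulative product telescopes it.
- a summation factor: applicable, and directly so.
- the master substitution — the recursion steps by a constant offset, so exponential reindexing is pointless.


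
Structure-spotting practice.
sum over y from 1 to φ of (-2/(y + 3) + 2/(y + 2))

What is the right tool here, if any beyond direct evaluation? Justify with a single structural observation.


Method: telescoping — consecutive terms evaluate one function at adjacent indices (2/(y + 2) is its current value): one term's tail is the next term's head, so the chain collapses.


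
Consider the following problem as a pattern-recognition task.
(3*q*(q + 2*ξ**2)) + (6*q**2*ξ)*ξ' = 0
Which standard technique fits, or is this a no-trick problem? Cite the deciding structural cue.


Technique: the exact-equation method — 3*q*(q + 2*ξ**2) and 6*q**2*ξ pass the exactness check on the nose, so no integrating factor in q or ξ is needed at all.


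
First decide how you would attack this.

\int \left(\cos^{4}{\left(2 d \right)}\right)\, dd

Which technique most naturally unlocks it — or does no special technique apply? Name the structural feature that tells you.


Technique: a trigonometric identity — apply power reduction to \cos^{4}{\left(2 d \right)}; each application halves the trigonometric degree.


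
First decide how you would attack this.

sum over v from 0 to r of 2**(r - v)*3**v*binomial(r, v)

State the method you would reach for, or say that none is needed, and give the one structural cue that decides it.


Verdict: the binomial theorem — the summand is term v of a binomial expansion in 3 and 2; the whole sum is a single power.


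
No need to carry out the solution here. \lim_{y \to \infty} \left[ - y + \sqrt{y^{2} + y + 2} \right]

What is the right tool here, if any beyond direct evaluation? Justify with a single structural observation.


Technique: conjugate multiplication — \sqrt{y^{2} + y + 2} and y both blow up, but their difference is tame once the conjugate rationalizes it.


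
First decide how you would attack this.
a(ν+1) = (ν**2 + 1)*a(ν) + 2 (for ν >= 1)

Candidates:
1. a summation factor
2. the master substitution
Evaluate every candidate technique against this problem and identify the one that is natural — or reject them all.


Diagnosis: a summation factor — with the index-dependent coefficient ν**2 + 1, dividing by the cumulative product turns the left side into a pure difference.
- a summation factor — yes — fits the structure here.
- the master substitution: with no divided-index recursive call, reindexing by powers of a base buys nothing.


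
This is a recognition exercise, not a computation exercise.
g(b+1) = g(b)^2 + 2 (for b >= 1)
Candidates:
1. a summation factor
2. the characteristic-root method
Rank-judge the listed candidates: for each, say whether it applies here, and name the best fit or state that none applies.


Verdict: no special technique — no ansatz, no master substitution, no summation factor survives the nonlinearity here.
- a summation factor — no summation factor applies — the rule is not linear in the sequence values.
- the characteristic-root method — nonlinearity rules out exponential-mode superposition from the start.


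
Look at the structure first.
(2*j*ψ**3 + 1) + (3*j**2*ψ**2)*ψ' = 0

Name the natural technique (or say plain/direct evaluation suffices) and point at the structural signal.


Method: the exact-equation method — the cross partial derivatives of 2*j*ψ**3 + 1 and 3*j**2*ψ**2 agree, so the left side is the total differential of one potential in j and ψ.


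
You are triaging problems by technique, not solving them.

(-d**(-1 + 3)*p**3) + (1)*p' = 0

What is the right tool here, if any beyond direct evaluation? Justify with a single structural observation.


Method: separation of variables — a product of single-variable factors, d**(-1 + 3) and p**3 — the textbook separable form.


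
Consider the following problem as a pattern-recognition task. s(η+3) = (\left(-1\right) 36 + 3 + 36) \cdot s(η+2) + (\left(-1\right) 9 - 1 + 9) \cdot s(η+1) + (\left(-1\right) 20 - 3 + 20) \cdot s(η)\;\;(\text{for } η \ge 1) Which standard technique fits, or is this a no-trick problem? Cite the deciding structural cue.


Best approach: the characteristic-root method — fixed numeric weights on consecutive terms and no forcing term added: the root method in its home territory.


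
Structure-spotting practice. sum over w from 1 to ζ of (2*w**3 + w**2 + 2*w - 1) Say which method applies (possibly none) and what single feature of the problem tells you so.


Verdict: no special technique — Faulhaber territory: sum each constant-multiple power of w with its closed-form formula, no trick required.


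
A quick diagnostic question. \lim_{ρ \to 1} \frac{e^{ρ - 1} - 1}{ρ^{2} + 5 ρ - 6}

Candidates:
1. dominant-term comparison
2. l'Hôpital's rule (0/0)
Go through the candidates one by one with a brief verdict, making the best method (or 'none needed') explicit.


Diagnosis: l'Hôpital's rule (0/0) — numerator and denominator both vanish at 1 — a genuine 0/0 form, which is exactly when l'Hôpital applies. Expanding numerator and denominator to first order gives the same value — the rule automates exactly that.
- dominant-term comparison — no ranking of term growth rates resolves the limit here.
- l'Hôpital's rule (0/0): applicable, and directly so.


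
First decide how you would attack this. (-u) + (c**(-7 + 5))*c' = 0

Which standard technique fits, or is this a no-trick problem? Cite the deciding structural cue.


Best approach: separation of variables — one side of the product carries the independent variable, the other the unknown — the textbook separation shape. One could also solve this as an exact equation; with each coefficient in its own variable, separating is the same work with fewer steps.


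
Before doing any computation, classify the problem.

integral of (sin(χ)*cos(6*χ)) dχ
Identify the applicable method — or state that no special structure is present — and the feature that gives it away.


Best approach: a trigonometric identity — sin(χ)*cos(6*χ) is a beat pattern — rewrite the product as a sum of single-frequency waves before integrating.


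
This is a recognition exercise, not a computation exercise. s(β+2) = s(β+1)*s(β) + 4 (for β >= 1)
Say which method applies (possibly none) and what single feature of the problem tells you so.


Diagnosis: no special technique — once the recursion is nonlinear, characteristic roots, master substitutions, and summation factors are all off the table.


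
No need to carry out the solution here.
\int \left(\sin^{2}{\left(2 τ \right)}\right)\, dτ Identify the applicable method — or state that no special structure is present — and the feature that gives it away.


Method: a trigonometric identity — \sin^{2}{\left(2 τ \right)} carries an even exponent — trade it for double-angle cosines before integrating.


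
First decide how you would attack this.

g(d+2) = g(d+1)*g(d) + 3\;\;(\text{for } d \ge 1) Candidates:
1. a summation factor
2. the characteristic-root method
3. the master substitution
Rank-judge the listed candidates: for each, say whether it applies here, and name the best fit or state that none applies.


Verdict: no special technique — the update rule curves (it is not linear in the unknown sequence), so no superposition-based closed form attaches — iterate or study it directly.
- a summation factor — no summation factor applies — the rule is not linear in the sequence values.
- the characteristic-root method: nonlinearity rules out exponential-mode superposition from the start.
- the master substitution: the recursive argument is a shift of the index, not a fixed fraction of it.


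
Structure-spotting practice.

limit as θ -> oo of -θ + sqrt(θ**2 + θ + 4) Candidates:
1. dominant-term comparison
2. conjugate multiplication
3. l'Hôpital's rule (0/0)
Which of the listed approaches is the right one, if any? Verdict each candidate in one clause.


Technique: conjugate multiplication — an infinity-minus-infinity difference with a surviving radical — multiply by the conjugate to cancel the divergence.
- dominant-term comparison — no dominant-degree comparison decides it.
- conjugate multiplication: yes, a natural case for it.
- l'Hôpital's rule (0/0) — the expression is a difference driving to ∞ − ∞, not a 0/0 quotient — there is no ratio for the rule to differentiate.


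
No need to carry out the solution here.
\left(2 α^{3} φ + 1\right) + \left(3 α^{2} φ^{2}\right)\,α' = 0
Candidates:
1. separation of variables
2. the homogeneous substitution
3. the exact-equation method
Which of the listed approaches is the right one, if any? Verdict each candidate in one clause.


Diagnosis: the exact-equation method — 2 α^{3} φ + 1 and 3 α^{2} φ^{2} pass the exactness check on the nose, so no integrating factor in φ or α is needed at all.
- separation of variables: the two dependences do not factor apart.
- the homogeneous substitution — the slope does not depend on the ratio of the variables alone.
- the exact-equation method: yes, a natural case for it.


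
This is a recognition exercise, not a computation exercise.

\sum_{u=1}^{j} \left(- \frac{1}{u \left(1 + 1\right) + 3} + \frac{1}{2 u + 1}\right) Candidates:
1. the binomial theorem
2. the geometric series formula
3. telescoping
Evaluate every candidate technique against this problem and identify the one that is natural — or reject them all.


Verdict: telescoping — a difference of consecutive values of one function (\frac{1}{2 u + 1} at one index and the next) — telescoping by construction.
- the binomial theorem — the terms do not reassemble into a binomial power.
- the geometric series formula — no single multiplier carries one term to the next throughout the sum.
- telescoping — a fit — the right tool for this form.


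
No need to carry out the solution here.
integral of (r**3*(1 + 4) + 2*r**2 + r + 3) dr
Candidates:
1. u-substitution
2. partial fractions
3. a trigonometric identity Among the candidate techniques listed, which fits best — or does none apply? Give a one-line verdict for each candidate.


Best approach: no special technique — every term is a constant multiple of a power of r; term-wise power-rule integration needs no preliminary transformation.
- u-substitution — no substitution does more than relabel what direct integration already handles.
- partial fractions — the expression is not a ratio of polynomials that decomposes further.
- a trigonometric identity — no sine or cosine appears, so there is nothing for a trigonometric identity to act on.


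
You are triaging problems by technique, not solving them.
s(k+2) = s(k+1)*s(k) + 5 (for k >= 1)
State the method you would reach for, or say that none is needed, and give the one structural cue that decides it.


Verdict: no special technique — the new term depends nonlinearly on the old ones, which disqualifies every superposition-based technique.


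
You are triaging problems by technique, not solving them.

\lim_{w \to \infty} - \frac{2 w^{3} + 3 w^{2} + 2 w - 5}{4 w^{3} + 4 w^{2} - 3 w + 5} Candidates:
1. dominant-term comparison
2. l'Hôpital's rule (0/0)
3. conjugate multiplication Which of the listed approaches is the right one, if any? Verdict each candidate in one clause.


Technique: dominant-term comparison — as w grows, only the highest-degree terms matter — compare leading terms and read the limit off.
- dominant-term comparison: yes, a natural case for it.
- l'Hôpital's rule (0/0) — as a single quotient the expression runs to ∞/∞ at the limit point — an at-infinity form of the rule would apply, though the leading-growth comparison is the direct reading.
- conjugate multiplication — no divergent radical difference is present for a conjugate pair to cancel.


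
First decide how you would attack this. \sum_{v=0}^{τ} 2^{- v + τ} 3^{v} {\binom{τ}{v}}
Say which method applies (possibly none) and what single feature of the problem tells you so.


Verdict: the binomial theorem — binomial coefficients against complementary powers of 3 and 2: recognize the binomial expansion and resum.


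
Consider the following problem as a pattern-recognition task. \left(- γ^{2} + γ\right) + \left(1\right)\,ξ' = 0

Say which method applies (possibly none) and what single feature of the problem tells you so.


Technique: no special technique — with ξ absent the equation is not coupled at all: direct integration in γ.


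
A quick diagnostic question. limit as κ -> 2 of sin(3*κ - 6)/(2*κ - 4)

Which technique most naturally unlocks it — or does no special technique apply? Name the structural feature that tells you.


Diagnosis: l'Hôpital's rule (0/0) — substituting 2 gives 0 over 0; differentiate top and bottom once and re-evaluate. The standard small-argument limits would also carry it; the rule is the systematic route.


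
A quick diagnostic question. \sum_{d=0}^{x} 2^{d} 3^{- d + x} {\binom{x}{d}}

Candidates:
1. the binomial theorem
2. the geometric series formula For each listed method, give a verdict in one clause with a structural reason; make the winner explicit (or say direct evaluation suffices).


Verdict: the binomial theorem — binomial coefficients against complementary powers of 2 and 3: recognize the binomial expansion and resum.
- the binomial theorem — yes, a natural case for it.
- the geometric series formula: no single multiplier carries one term to the next throughout the sum.


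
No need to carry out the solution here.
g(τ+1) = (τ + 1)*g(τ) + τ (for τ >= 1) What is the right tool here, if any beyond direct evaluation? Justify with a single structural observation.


Verdict: a summation factor — it is first-order linear but the coefficient τ + 1 depends on the index, so multiply through by a summation factor to telescope it.


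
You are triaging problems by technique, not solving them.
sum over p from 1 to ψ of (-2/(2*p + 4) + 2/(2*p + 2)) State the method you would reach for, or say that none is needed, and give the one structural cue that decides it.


Verdict: telescoping — the summand is built as 2/(2*p + 2) minus its own successor — adjacent terms annihilate down the line.


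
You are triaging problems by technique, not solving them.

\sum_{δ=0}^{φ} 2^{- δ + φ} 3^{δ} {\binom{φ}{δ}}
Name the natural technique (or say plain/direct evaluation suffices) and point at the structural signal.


Verdict: the binomial theorem — the binomial coefficients weight matched powers of 3 and 2, which is exactly the expansion of a binomial power.


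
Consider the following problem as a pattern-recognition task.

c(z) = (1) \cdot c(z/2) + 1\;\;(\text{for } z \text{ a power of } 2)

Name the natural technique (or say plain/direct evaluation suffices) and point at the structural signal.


Technique: the master substitution — the argument shrinks by the factor 2, so measure the index on a logarithmic scale and the recursion becomes a shift.


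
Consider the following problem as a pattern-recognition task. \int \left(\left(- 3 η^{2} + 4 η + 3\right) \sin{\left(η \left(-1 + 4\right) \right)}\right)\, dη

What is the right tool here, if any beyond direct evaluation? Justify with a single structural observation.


Diagnosis: integration by parts — - 3 η^{2} + 4 η + 3 dies after finitely many derivatives while \sin{\left(η \left(-1 + 4\right) \right)} cycles under integration — the tabular/parts setup.


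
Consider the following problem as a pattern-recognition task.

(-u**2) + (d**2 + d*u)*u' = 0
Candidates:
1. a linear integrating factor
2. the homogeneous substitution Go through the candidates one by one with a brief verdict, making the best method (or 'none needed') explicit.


Verdict: the homogeneous substitution — the slope's numerator and denominator have matching total degree, so it depends only on u/d and the ratio substitution collapses it. Rewriting — with the variables' roles exchanged where the shape demands it — would expose a Bernoulli structure too; the homogeneous substitution simply reads the degrees directly.
- a linear integrating factor: the unknown enters nonlinearly (through a power, a denominator, or a transcendental function), which the linear integrating-factor recipe cannot absorb as-is — any repair would come from a preliminary substitution, not the factor.
- the homogeneous substitution: applies; the problem has the shape this method handles.


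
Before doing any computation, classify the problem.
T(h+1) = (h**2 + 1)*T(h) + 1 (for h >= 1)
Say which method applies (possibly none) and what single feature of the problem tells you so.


Best approach: a summation factor — first-order linear but the coefficient h**2 + 1 moves with the index — divide by the cumulative product and telescope.


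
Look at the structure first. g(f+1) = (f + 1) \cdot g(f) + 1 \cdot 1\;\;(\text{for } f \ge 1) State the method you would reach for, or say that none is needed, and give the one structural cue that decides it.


Method: a summation factor — with the index-dependent coefficient f + 1, dividing by the cumulative product turns the left side into a pure difference.


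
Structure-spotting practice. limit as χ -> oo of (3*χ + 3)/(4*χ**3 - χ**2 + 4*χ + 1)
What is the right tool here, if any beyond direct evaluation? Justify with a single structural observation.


Best approach: dominant-term comparison — growth-rate triage: the leading powers of χ decide the limit, everything else is noise. Differentiating the expression as a single quotient would eventually settle it as well; matching dominant growth settles it immediately.


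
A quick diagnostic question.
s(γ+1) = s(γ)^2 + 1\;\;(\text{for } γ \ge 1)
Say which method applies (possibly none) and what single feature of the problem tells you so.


Diagnosis: no special technique — the recurrence is nonlinear in the sequence values; study it directly, no linear machinery applies.


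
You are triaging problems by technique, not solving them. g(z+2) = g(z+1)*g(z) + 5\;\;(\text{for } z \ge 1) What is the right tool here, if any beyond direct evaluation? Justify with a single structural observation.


Diagnosis: no special technique — the unknown enters the rule nonlinearly, not as a weighted sum — no linear method is even well-posed.


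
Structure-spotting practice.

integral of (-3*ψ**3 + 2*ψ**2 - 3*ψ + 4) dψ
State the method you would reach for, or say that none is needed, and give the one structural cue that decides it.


Method: no special technique — every term is a constant multiple of a power of ψ; term-wise power-rule integration needs no preliminary transformation.


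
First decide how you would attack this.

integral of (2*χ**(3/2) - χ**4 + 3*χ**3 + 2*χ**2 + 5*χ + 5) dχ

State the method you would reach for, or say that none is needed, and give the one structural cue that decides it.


Best approach: no special technique — a term-by-term power-rule job in χ; no substitution or rearrangement earns its keep here.


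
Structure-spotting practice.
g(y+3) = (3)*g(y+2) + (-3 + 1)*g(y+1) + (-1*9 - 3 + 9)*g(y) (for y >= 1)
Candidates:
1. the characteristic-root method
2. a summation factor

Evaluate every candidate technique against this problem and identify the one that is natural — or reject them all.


Best approach: the characteristic-root method — no index-dependence in the weights and nothing inhomogeneous: classic characteristic-equation setup.
- the characteristic-root method — applicable, and directly so.
- a summation factor — the recurrence reaches back more than one step, outside the first-order family a summation factor normalizes.


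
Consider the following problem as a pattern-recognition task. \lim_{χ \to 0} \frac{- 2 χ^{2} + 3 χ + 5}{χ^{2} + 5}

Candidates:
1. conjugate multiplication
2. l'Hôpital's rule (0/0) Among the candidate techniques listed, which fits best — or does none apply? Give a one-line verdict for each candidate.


Technique: no special technique — the expression is continuous at 0 — substitute and evaluate; no indeterminate form appears.
- conjugate multiplication: there are no radicals in tension whose conjugate would simplify matters.
- l'Hôpital's rule (0/0): evaluation at the point is determinate, so the rule has nothing to repair.


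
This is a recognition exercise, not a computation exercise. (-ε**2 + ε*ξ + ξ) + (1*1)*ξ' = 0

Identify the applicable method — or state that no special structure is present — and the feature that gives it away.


Method: a linear integrating factor — the unknown enters only to the first power against a nonzero forcing term — the integrating-factor template applies directly.


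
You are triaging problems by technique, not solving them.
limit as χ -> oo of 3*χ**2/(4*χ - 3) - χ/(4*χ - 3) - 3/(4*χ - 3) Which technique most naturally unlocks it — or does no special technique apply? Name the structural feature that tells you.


Best approach: dominant-term comparison — growth-rate triage: the leading powers of χ decide the limit, everything else is noise. As a single quotient, the ∞/∞ shape would yield to repeated differentiation as well — the growth comparison gets there in one look.


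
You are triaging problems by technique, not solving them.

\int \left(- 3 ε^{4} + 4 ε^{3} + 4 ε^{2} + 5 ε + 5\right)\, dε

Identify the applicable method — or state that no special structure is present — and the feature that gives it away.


Diagnosis: no special technique — the integrand is a sum of constant multiples of powers of ε — integrate term by term.


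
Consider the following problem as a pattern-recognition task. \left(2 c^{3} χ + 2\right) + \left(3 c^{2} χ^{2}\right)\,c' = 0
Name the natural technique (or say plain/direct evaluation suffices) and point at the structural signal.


Technique: the exact-equation method — the mixed-partials test passes for 2 c^{3} χ + 2 and 3 c^{2} χ^{2}, so a potential function exists as presented.


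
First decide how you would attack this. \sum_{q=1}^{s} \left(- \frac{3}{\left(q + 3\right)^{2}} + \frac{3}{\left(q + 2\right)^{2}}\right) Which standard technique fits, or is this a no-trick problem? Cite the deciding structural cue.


Diagnosis: telescoping — difference-of-shifts structure (each term adds \frac{3}{\left(q + 2\right)^{2}}, then subtracts its one-index-advanced value, which the following term adds back) leaves only the first and last pieces standing.


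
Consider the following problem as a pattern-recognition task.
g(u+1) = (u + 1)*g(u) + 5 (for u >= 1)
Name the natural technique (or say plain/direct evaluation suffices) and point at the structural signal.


Best approach: a summation factor — normalize by the running product of u + 1: the left side becomes a difference, and differences sum.


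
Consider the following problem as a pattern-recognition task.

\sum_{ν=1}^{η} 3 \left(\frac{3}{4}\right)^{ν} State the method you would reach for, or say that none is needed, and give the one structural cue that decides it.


Verdict: the geometric series formula — consecutive terms stand in a fixed index-free ratio — the geometric sum formula closes it.


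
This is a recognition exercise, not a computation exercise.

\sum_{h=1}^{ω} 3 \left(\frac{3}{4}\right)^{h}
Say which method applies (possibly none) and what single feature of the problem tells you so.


Verdict: the geometric series formula — consecutive terms stand in a fixed index-free ratio — the geometric sum formula closes it.


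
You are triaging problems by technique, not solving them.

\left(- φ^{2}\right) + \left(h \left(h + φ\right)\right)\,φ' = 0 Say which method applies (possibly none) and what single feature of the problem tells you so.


Best approach: the homogeneous substitution — the slope is degree-zero homogeneous: the ratio substitution v = φ/h collapses it. Suitably rearranged — at times with the variables' roles exchanged — this doubles as a Bernoulli equation; the homogeneous reading needs no such setup.


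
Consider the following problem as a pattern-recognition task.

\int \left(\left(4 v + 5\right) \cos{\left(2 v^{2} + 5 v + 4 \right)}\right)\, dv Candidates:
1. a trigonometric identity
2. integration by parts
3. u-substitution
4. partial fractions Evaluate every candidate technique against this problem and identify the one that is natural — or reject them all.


Method: u-substitution — everything non-trivial happens through the inner expression 2 v^{2} + 5 v + 4, and its derivative accounts for the remaining factor up to a constant, so set u = 2 v^{2} + 5 v + 4.
- a trigonometric identity: no even trigonometric power and no product of distinct frequencies to rewrite.
- integration by parts: the non-polynomial partner is not one of the parts kernels — exp, sine, or cosine with a degree-1 argument, or a logarithm.
- u-substitution — yes, a natural case for it.
- partial fractions — the expression is not a ratio of polynomials that decomposes further.


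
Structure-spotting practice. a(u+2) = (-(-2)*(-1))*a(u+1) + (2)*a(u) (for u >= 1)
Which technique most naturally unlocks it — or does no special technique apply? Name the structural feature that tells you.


Diagnosis: the characteristic-root method — try a geometric ansatz r^u: constant coefficients turn the recurrence into one polynomial equation in r.


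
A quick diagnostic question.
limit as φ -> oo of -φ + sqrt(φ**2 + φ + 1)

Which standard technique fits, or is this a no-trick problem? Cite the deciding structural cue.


Method: conjugate multiplication — turning the difference into a conjugate-rationalized ratio makes the limit readable.


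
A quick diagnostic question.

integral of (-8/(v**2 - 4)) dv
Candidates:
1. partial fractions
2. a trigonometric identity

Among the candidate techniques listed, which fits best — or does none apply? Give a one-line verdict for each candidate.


Method: partial fractions — the denominator v**2 - 4 factors, so the quotient decomposes into elementary partial fractions term by term.
- partial fractions: yes — fits the structure here.
- a trigonometric identity — there is no trigonometric structure at all — the integrand carries no sine or cosine to rewrite.


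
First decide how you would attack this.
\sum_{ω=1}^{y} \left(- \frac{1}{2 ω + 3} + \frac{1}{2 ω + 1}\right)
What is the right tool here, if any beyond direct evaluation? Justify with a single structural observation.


Diagnosis: telescoping — spot the paired structure — each term adds \frac{1}{2 ω + 1} and subtracts its successor value, which the next term restores: the definition of a telescoping chain.


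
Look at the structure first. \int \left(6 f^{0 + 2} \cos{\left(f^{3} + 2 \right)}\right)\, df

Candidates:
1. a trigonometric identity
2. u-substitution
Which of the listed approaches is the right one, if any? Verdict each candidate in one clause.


Best approach: u-substitution — collected, the integrand has one factor that is, up to a constant, the derivative of an inner expression the rest depends on — substitute for that inner expression.
- a trigonometric identity — no even trigonometric power and no product of distinct frequencies to rewrite.
- u-substitution — yes — fits the structure here.


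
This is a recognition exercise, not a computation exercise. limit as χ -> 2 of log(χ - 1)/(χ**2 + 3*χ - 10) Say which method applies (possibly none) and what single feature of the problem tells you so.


Best approach: l'Hôpital's rule (0/0) — numerator and denominator both vanish at 2 — a genuine 0/0 form, which is exactly when l'Hôpital applies. Expanding numerator and denominator to first order gives the same value — the rule automates exactly that.


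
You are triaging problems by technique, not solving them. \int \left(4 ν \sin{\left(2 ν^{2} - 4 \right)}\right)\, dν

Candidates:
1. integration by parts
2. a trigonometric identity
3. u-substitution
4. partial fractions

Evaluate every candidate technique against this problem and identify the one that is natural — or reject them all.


Technique: u-substitution — structure check: outer function, inner expression 2 ν^{2} - 4, inner derivative as a factor — the classic u = 2 ν^{2} - 4 pattern.
- integration by parts — the non-polynomial partner is not one of the parts kernels — exp, sine, or cosine with a degree-1 argument, or a logarithm.
- a trigonometric identity — neither the even-power reduction nor the product-to-sum identity applies to this structure.
- u-substitution: yes — fits the structure here.
- partial fractions — the expression is not a ratio of polynomials that decomposes further.


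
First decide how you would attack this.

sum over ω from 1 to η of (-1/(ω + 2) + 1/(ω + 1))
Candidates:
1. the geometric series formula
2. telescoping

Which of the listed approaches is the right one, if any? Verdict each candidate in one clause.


Technique: telescoping — the generic term is a one-step difference of 1/(ω + 1), so partial sums shortcut to endpoint evaluation.
- the geometric series formula — the term-to-term ratio drifts with the index — the one thing the geometric formula cannot absorb.
- telescoping: applicable, and directly so.


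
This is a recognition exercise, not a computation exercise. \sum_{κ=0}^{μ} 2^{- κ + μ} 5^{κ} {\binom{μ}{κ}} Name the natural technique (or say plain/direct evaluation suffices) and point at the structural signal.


Best approach: the binomial theorem — the binomial coefficients weight matched powers of 5 and 2, which is exactly the expansion of a binomial power.


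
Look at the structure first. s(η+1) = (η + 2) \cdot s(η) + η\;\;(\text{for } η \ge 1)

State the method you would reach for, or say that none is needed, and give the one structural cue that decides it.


Method: a summation factor — an index-dependent multiplier η + 2 rules out characteristic roots; a summation factor converts it to a pure difference.


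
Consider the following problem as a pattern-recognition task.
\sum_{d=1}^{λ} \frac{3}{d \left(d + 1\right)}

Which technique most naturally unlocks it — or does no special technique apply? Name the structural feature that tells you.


Verdict: telescoping — split \frac{3}{d \left(d + 1\right)} by partial fractions and the pieces are one function at shifted arguments — interior terms cancel.


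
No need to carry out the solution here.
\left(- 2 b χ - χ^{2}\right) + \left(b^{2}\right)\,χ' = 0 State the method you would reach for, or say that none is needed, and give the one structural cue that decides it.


Method: the homogeneous substitution — the slope's numerator and denominator share total degree; set v = χ/b and the equation drops to separable form. A Bernoulli substitution is a fair alternative on this equation directly; the homogeneous reading takes it as given.


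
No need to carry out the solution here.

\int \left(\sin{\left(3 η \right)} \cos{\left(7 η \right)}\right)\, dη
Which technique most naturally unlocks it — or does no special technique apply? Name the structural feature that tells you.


Verdict: a trigonometric identity — \sin{\left(3 η \right)} \cos{\left(7 η \right)} is a beat pattern — rewrite the product as a sum of single-frequency waves before integrating.
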